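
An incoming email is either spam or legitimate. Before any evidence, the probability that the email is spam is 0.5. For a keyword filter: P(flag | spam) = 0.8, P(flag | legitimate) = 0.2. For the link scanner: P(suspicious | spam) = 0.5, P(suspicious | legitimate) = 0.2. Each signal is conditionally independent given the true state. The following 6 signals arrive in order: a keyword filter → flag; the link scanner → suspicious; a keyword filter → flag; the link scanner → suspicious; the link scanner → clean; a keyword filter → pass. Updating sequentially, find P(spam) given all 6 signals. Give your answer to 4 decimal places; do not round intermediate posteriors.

0.9398

Apply Bayes' rule sequentially, carrying P(spam) forward.
After a keyword filter='flag': P(spam) = 0.8·0.5000 / (0.8·0.5000 + 0.2·0.5000) ≈ 0.8000
After the link scanner='suspicious': P(spam) = 0.5·0.8000 / (0.5·0.8000 + 0.2·0.2000) ≈ 0.9091
After a keyword filter='flag': P(spam) = 0.8·0.9091 / (0.8·0.9091 + 0.2·0.0909) ≈ 0.9756
After the link scanner='suspicious': P(spam) = 0.5·0.9756 / (0.5·0.9756 + 0.2·0.0244) ≈ 0.9901
After the link scanner='clean': P(spam) = 0.5·0.9901 / (0.5·0.9901 + 0.8·0.0099) ≈ 0.9843
After a keyword filter='pass': P(spam) = 0.2·0.9843 / (0.2·0.9843 + 0.8·0.0157) ≈ 0.9398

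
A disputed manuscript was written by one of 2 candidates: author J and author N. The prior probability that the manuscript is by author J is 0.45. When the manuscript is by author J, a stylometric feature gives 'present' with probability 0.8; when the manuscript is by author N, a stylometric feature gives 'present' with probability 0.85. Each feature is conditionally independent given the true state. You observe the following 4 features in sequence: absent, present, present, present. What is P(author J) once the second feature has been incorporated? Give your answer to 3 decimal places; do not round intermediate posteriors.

0.507

After 'absent': P(author J) = 0.2·0.4500 / (0.2·0.4500 + 0.15·0.5500) ≈ 0.5217
After 'present': P(author J) = 0.8·0.5217 / (0.8·0.5217 + 0.85·0.4783) ≈ 0.5066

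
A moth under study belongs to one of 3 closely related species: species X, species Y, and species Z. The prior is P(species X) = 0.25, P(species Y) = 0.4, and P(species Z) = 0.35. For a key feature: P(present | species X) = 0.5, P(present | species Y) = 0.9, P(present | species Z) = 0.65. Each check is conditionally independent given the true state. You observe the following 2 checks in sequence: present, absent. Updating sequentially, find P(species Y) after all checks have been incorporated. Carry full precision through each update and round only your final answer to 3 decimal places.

After 'present': normaliser = 0.5·0.2500 + 0.9·0.4000 + 0.65·0.3500; P(species X) ≈ 0.1754, P(species Y) ≈ 0.5053, P(species Z) ≈ 0.3193
After 'absent': normaliser = 0.5·0.1754 + 0.1·0.5053 + 0.35·0.3193; P(species X) ≈ 0.3509, P(species Y) ≈ 0.2021, P(species Z) ≈ 0.4470

0.202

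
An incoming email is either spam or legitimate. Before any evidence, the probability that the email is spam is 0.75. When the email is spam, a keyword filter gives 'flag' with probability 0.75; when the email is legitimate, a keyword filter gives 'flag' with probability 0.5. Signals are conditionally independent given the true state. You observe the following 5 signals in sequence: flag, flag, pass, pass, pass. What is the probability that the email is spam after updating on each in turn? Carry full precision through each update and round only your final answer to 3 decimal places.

0.458

After 'flag': P(spam) = 0.75·0.7500 / (0.75·0.7500 + 0.5·0.2500) ≈ 0.8182
After 'flag': P(spam) = 0.75·0.8182 / (0.75·0.8182 + 0.5·0.1818) ≈ 0.8710
After 'pass': P(spam) = 0.25·0.8710 / (0.25·0.8710 + 0.5·0.1290) ≈ 0.7714
After 'pass': P(spam) = 0.25·0.7714 / (0.25·0.7714 + 0.5·0.2286) ≈ 0.6279
After 'pass': P(spam) = 0.25·0.6279 / (0.25·0.6279 + 0.5·0.3721) ≈ 0.4576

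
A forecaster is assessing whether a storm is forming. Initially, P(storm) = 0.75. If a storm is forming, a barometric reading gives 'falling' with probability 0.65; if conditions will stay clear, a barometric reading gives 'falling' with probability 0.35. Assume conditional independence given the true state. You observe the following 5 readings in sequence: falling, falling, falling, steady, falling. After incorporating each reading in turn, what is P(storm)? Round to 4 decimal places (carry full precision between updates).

After 'falling': P(storm) = 0.65·0.7500 / (0.65·0.7500 + 0.35·0.2500) ≈ 0.8478
After 'falling': P(storm) = 0.65·0.8478 / (0.65·0.8478 + 0.35·0.1522) ≈ 0.9119
After 'falling': P(storm) = 0.65·0.9119 / (0.65·0.9119 + 0.35·0.0881) ≈ 0.9505
After 'steady': P(storm) = 0.35·0.9505 / (0.35·0.9505 + 0.65·0.0495) ≈ 0.9119
After 'falling': P(storm) = 0.65·0.9119 / (0.65·0.9119 + 0.35·0.0881) ≈ 0.9505

0.9505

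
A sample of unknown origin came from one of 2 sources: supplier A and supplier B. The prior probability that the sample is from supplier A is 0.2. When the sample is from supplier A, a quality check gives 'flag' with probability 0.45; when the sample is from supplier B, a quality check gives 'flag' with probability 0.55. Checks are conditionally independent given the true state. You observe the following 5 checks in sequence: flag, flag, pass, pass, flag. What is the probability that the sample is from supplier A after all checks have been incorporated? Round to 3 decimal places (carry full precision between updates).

After 'flag': P(supplier A) = 0.45·0.2000 / (0.45·0.2000 + 0.55·0.8000) ≈ 0.1698
After 'flag': P(supplier A) = 0.45·0.1698 / (0.45·0.1698 + 0.55·0.8302) ≈ 0.1434
After 'pass': P(supplier A) = 0.55·0.1434 / (0.55·0.1434 + 0.45·0.8566) ≈ 0.1698
After 'pass': P(supplier A) = 0.55·0.1698 / (0.55·0.1698 + 0.45·0.8302) ≈ 0.2000
After 'flag': P(supplier A) = 0.45·0.2000 / (0.45·0.2000 + 0.55·0.8000) ≈ 0.1698

0.170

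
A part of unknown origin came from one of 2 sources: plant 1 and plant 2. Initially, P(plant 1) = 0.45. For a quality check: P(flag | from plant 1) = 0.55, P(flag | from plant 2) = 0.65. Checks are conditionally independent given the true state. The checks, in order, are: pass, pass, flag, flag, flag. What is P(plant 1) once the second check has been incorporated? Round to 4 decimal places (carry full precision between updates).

0.5749

After 'pass': P(plant 1) = 0.45·0.4500 / (0.45·0.4500 + 0.35·0.5500) ≈ 0.5127
After 'pass': P(plant 1) = 0.45·0.5127 / (0.45·0.5127 + 0.35·0.4873) ≈ 0.5749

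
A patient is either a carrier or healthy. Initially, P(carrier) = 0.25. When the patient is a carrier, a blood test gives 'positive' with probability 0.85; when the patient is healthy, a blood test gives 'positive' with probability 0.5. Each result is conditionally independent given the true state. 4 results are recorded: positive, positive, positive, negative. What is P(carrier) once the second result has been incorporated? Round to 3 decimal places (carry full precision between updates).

0.491

After 'positive': P(carrier) = 0.85·0.2500 / (0.85·0.2500 + 0.5·0.7500) ≈ 0.3617
After 'positive': P(carrier) = 0.85·0.3617 / (0.85·0.3617 + 0.5·0.6383) ≈ 0.4907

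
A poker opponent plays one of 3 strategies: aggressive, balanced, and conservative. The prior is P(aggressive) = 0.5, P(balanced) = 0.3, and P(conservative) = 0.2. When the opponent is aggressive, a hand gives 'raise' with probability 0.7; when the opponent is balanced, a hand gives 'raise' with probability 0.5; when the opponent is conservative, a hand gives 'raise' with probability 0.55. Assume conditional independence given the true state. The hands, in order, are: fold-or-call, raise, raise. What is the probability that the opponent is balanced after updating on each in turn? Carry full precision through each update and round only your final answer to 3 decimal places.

After 'fold-or-call': normaliser = 0.3·0.5000 + 0.5·0.3000 + 0.45·0.2000; P(aggressive) ≈ 0.3846, P(balanced) ≈ 0.3846, P(conservative) ≈ 0.2308
After 'raise': normaliser = 0.7·0.3846 + 0.5·0.3846 + 0.55·0.2308; P(aggressive) ≈ 0.4575, P(balanced) ≈ 0.3268, P(conservative) ≈ 0.2157
After 'raise': normaliser = 0.7·0.4575 + 0.5·0.3268 + 0.55·0.2157; P(aggressive) ≈ 0.5317, P(balanced) ≈ 0.2713, P(conservative) ≈ 0.1970

0.271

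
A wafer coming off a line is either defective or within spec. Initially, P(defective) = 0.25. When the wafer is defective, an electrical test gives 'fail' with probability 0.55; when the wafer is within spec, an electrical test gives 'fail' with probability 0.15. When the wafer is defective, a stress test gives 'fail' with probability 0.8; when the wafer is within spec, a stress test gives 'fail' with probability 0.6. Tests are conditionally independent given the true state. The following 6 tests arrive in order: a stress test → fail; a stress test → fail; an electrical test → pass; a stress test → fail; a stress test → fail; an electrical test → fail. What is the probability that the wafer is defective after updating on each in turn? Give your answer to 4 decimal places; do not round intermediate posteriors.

After a stress test='fail': P(defective) = 0.8·0.2500 / (0.8·0.2500 + 0.6·0.7500) ≈ 0.3077
After a stress test='fail': P(defective) = 0.8·0.3077 / (0.8·0.3077 + 0.6·0.6923) ≈ 0.3721
After an electrical test='pass': P(defective) = 0.45·0.3721 / (0.45·0.3721 + 0.85·0.6279) ≈ 0.2388
After a stress test='fail': P(defective) = 0.8·0.2388 / (0.8·0.2388 + 0.6·0.7612) ≈ 0.2949
After a stress test='fail': P(defective) = 0.8·0.2949 / (0.8·0.2949 + 0.6·0.7051) ≈ 0.3580
After an electrical test='fail': P(defective) = 0.55·0.3580 / (0.55·0.3580 + 0.15·0.6420) ≈ 0.6716

0.6716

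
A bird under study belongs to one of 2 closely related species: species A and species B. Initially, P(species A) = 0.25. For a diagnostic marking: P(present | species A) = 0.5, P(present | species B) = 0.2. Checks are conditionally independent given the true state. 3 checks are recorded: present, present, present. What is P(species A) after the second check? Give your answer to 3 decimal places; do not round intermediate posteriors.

0.676

Apply Bayes' rule sequentially, carrying P(species A) forward.
After 'present': P(species A) = 0.5·0.2500 / (0.5·0.2500 + 0.2·0.7500) ≈ 0.4545
After 'present': P(species A) = 0.5·0.4545 / (0.5·0.4545 + 0.2·0.5455) ≈ 0.6757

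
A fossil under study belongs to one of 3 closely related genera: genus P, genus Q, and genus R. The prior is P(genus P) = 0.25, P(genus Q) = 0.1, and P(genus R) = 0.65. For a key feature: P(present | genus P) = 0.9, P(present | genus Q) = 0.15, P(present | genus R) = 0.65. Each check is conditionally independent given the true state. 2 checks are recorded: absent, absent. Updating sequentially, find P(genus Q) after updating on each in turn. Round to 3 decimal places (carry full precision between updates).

Each posterior becomes the prior for the next update.
After 'absent': normaliser = 0.1·0.2500 + 0.85·0.1000 + 0.35·0.6500; P(genus P) ≈ 0.0741, P(genus Q) ≈ 0.2519, P(genus R) ≈ 0.6741
After 'absent': normaliser = 0.1·0.0741 + 0.85·0.2519 + 0.35·0.6741; P(genus P) ≈ 0.0162, P(genus Q) ≈ 0.4680, P(genus R) ≈ 0.5158

0.468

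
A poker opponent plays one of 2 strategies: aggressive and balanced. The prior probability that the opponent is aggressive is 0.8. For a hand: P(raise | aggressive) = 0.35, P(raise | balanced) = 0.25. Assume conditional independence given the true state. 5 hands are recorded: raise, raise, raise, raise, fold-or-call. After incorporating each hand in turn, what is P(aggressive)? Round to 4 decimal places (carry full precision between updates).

After 'raise': P(aggressive) = 0.35·0.8000 / (0.35·0.8000 + 0.25·0.2000) ≈ 0.8485
After 'raise': P(aggressive) = 0.35·0.8485 / (0.35·0.8485 + 0.25·0.1515) ≈ 0.8869
After 'raise': P(aggressive) = 0.35·0.8869 / (0.35·0.8869 + 0.25·0.1131) ≈ 0.9165
After 'raise': P(aggressive) = 0.35·0.9165 / (0.35·0.9165 + 0.25·0.0835) ≈ 0.9389
After 'fold-or-call': P(aggressive) = 0.65·0.9389 / (0.65·0.9389 + 0.75·0.0611) ≈ 0.9302

0.9302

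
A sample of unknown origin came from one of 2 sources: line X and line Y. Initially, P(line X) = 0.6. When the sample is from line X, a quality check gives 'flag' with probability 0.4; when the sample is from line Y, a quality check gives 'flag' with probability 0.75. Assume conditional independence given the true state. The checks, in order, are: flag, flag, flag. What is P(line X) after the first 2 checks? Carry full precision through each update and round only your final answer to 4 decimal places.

0.2991

After 'flag': P(line X) = 0.4·0.6000 / (0.4·0.6000 + 0.75·0.4000) ≈ 0.4444
After 'flag': P(line X) = 0.4·0.4444 / (0.4·0.4444 + 0.75·0.5556) ≈ 0.2991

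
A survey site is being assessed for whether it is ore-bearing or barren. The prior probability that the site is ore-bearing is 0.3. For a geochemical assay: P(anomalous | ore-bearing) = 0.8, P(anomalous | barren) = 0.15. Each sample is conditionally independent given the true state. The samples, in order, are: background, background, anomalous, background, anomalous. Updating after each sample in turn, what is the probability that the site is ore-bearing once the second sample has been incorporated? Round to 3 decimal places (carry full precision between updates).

0.023

Apply Bayes' rule sequentially, carrying P(ore) forward.
After 'background': P(ore) = 0.2·0.3000 / (0.2·0.3000 + 0.85·0.7000) ≈ 0.0916
After 'background': P(ore) = 0.2·0.0916 / (0.2·0.0916 + 0.85·0.9084) ≈ 0.0232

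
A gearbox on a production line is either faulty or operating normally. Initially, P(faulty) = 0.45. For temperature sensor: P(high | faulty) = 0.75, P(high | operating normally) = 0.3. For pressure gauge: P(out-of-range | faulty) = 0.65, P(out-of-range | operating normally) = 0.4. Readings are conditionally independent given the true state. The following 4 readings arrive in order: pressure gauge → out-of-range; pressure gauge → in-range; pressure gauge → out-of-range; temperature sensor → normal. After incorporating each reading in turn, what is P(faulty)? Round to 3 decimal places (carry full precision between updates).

After pressure gauge='out-of-range': P(faulty) = 0.65·0.4500 / (0.65·0.4500 + 0.4·0.5500) ≈ 0.5707
After pressure gauge='in-range': P(faulty) = 0.35·0.5707 / (0.35·0.5707 + 0.6·0.4293) ≈ 0.4368
After pressure gauge='out-of-range': P(faulty) = 0.65·0.4368 / (0.65·0.4368 + 0.4·0.5632) ≈ 0.5576
After temperature sensor='normal': P(faulty) = 0.25·0.5576 / (0.25·0.5576 + 0.7·0.4424) ≈ 0.3104

0.310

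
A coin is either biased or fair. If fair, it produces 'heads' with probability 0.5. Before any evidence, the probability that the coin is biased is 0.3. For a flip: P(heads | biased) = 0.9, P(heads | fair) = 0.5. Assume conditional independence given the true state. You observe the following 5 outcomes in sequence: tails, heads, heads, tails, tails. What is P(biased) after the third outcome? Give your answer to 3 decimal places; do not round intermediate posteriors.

0.217

After 'tails': P(biased) = 0.1·0.3000 / (0.1·0.3000 + 0.5·0.7000) ≈ 0.0789
After 'heads': P(biased) = 0.9·0.0789 / (0.9·0.0789 + 0.5·0.9211) ≈ 0.1337
After 'heads': P(biased) = 0.9·0.1337 / (0.9·0.1337 + 0.5·0.8663) ≈ 0.2174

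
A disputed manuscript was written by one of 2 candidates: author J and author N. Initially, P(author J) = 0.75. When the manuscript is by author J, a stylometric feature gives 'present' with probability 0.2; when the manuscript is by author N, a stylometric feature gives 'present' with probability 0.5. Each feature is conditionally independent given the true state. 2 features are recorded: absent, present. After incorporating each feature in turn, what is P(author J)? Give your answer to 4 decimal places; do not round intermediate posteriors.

Each posterior becomes the prior for the next update.
After 'absent': P(author J) = 0.8·0.7500 / (0.8·0.7500 + 0.5·0.2500) ≈ 0.8276
After 'present': P(author J) = 0.2·0.8276 / (0.2·0.8276 + 0.5·0.1724) ≈ 0.6575

0.6575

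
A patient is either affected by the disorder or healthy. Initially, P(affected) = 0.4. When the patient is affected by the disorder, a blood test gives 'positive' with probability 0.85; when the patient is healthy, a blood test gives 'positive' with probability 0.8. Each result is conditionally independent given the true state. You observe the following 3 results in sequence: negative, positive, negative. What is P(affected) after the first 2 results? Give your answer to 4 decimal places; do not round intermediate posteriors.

Apply Bayes' rule sequentially, carrying P(affected) forward.
After 'negative': P(affected) = 0.15·0.4000 / (0.15·0.4000 + 0.2·0.6000) ≈ 0.3333
After 'positive': P(affected) = 0.85·0.3333 / (0.85·0.3333 + 0.8·0.6667) ≈ 0.3469

0.3469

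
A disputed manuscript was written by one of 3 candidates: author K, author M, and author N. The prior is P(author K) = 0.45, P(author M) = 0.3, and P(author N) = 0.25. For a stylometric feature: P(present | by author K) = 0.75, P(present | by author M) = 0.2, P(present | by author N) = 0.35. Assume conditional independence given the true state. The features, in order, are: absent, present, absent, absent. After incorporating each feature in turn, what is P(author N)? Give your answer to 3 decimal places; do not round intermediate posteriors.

Apply Bayes' rule sequentially, carrying P(author N) forward.
After 'absent': normaliser = 0.25·0.4500 + 0.8·0.3000 + 0.65·0.2500; P(author K) ≈ 0.2184, P(author M) ≈ 0.4660, P(author N) ≈ 0.3155
After 'present': normaliser = 0.75·0.2184 + 0.2·0.4660 + 0.35·0.3155; P(author K) ≈ 0.4458, P(author M) ≈ 0.2536, P(author N) ≈ 0.3005
After 'absent': normaliser = 0.25·0.4458 + 0.8·0.2536 + 0.65·0.3005; P(author K) ≈ 0.2187, P(author M) ≈ 0.3981, P(author N) ≈ 0.3832
After 'absent': normaliser = 0.25·0.2187 + 0.8·0.3981 + 0.65·0.3832; P(author K) ≈ 0.0879, P(author M) ≈ 0.5118, P(author N) ≈ 0.4003

0.400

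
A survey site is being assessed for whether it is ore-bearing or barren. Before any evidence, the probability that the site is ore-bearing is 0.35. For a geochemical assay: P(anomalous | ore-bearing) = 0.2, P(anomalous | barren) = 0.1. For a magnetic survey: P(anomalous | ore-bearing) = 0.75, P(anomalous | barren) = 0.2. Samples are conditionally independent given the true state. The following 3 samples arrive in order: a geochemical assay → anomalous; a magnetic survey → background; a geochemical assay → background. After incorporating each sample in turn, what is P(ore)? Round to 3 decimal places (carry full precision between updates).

After a geochemical assay='anomalous': P(ore) = 0.2·0.3500 / (0.2·0.3500 + 0.1·0.6500) ≈ 0.5185
After a magnetic survey='background': P(ore) = 0.25·0.5185 / (0.25·0.5185 + 0.8·0.4815) ≈ 0.2518
After a geochemical assay='background': P(ore) = 0.8·0.2518 / (0.8·0.2518 + 0.9·0.7482) ≈ 0.2303

0.230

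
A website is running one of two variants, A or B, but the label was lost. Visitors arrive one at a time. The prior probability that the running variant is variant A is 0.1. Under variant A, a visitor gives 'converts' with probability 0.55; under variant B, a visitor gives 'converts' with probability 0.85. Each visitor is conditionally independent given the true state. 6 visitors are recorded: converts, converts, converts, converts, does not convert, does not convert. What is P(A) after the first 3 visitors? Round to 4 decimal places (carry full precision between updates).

After 'converts': P(A) = 0.55·0.1000 / (0.55·0.1000 + 0.85·0.9000) ≈ 0.0671
After 'converts': P(A) = 0.55·0.0671 / (0.55·0.0671 + 0.85·0.9329) ≈ 0.0445
After 'converts': P(A) = 0.55·0.0445 / (0.55·0.0445 + 0.85·0.9555) ≈ 0.0292

0.0292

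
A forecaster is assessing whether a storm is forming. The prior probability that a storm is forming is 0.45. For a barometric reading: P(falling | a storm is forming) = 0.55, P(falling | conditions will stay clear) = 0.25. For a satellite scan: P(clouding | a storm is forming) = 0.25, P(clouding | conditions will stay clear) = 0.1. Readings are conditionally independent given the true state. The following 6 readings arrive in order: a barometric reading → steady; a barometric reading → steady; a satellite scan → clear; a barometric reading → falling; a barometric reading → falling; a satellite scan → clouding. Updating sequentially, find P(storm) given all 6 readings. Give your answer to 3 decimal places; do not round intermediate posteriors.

0.748

After a barometric reading='steady': P(storm) = 0.45·0.4500 / (0.45·0.4500 + 0.75·0.5500) ≈ 0.3293
After a barometric reading='steady': P(storm) = 0.45·0.3293 / (0.45·0.3293 + 0.75·0.6707) ≈ 0.2275
After a satellite scan='clear': P(storm) = 0.75·0.2275 / (0.75·0.2275 + 0.9·0.7725) ≈ 0.1971
After a barometric reading='falling': P(storm) = 0.55·0.1971 / (0.55·0.1971 + 0.25·0.8029) ≈ 0.3506
After a barometric reading='falling': P(storm) = 0.55·0.3506 / (0.55·0.3506 + 0.25·0.6494) ≈ 0.5430
After a satellite scan='clouding': P(storm) = 0.25·0.5430 / (0.25·0.5430 + 0.1·0.4570) ≈ 0.7481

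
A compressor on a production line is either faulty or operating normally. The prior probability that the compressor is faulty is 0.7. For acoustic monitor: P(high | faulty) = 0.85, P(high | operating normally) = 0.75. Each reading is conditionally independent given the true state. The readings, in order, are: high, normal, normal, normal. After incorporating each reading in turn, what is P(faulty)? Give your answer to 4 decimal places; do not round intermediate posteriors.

0.3635

After 'high': P(faulty) = 0.85·0.7000 / (0.85·0.7000 + 0.75·0.3000) ≈ 0.7256
After 'normal': P(faulty) = 0.15·0.7256 / (0.15·0.7256 + 0.25·0.2744) ≈ 0.6134
After 'normal': P(faulty) = 0.15·0.6134 / (0.15·0.6134 + 0.25·0.3866) ≈ 0.4877
After 'normal': P(faulty) = 0.15·0.4877 / (0.15·0.4877 + 0.25·0.5123) ≈ 0.3635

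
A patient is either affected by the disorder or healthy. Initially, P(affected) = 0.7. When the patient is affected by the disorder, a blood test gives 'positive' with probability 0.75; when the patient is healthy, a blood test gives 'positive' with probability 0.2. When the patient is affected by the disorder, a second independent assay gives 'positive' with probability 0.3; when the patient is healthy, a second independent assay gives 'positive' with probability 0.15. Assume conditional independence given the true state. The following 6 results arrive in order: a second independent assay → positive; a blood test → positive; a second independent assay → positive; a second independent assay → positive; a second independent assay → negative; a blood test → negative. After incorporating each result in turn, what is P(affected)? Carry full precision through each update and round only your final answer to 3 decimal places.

0.947

After a second independent assay='positive': P(affected) = 0.3·0.7000 / (0.3·0.7000 + 0.15·0.3000) ≈ 0.8235
After a blood test='positive': P(affected) = 0.75·0.8235 / (0.75·0.8235 + 0.2·0.1765) ≈ 0.9459
After a second independent assay='positive': P(affected) = 0.3·0.9459 / (0.3·0.9459 + 0.15·0.0541) ≈ 0.9722
After a second independent assay='positive': P(affected) = 0.3·0.9722 / (0.3·0.9722 + 0.15·0.0278) ≈ 0.9859
After a second independent assay='negative': P(affected) = 0.7·0.9859 / (0.7·0.9859 + 0.85·0.0141) ≈ 0.9829
After a blood test='negative': P(affected) = 0.25·0.9829 / (0.25·0.9829 + 0.8·0.0171) ≈ 0.9474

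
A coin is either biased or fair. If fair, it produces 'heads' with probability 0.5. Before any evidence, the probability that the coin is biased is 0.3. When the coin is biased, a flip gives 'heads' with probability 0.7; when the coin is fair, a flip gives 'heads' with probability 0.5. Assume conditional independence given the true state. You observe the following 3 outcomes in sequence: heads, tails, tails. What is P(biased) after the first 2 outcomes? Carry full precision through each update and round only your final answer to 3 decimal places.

Each posterior becomes the prior for the next update.
After 'heads': P(biased) = 0.7·0.3000 / (0.7·0.3000 + 0.5·0.7000) ≈ 0.3750
After 'tails': P(biased) = 0.3·0.3750 / (0.3·0.3750 + 0.5·0.6250) ≈ 0.2647

0.265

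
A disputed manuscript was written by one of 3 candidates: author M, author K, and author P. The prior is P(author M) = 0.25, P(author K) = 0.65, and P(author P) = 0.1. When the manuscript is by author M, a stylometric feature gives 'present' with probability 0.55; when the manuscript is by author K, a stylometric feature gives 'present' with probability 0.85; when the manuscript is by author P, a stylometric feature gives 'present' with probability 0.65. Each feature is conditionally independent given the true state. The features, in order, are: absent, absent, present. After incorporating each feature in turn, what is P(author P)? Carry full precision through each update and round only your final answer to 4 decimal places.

0.1651

Apply Bayes' rule sequentially, carrying P(author P) forward.
After 'absent': normaliser = 0.45·0.2500 + 0.15·0.6500 + 0.35·0.1000; P(author M) ≈ 0.4592, P(author K) ≈ 0.3980, P(author P) ≈ 0.1429
After 'absent': normaliser = 0.45·0.4592 + 0.15·0.3980 + 0.35·0.1429; P(author M) ≈ 0.6532, P(author K) ≈ 0.1887, P(author P) ≈ 0.1581
After 'present': normaliser = 0.55·0.6532 + 0.85·0.1887 + 0.65·0.1581; P(author M) ≈ 0.5772, P(author K) ≈ 0.2577, P(author P) ≈ 0.1651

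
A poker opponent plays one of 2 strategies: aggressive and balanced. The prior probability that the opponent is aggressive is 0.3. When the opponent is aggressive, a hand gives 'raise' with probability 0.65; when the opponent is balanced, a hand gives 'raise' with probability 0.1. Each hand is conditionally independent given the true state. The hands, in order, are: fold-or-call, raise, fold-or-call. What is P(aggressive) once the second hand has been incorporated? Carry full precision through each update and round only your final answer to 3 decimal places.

0.520

Each posterior becomes the prior for the next update.
After 'fold-or-call': P(aggressive) = 0.35·0.3000 / (0.35·0.3000 + 0.9·0.7000) ≈ 0.1429
After 'raise': P(aggressive) = 0.65·0.1429 / (0.65·0.1429 + 0.1·0.8571) ≈ 0.5200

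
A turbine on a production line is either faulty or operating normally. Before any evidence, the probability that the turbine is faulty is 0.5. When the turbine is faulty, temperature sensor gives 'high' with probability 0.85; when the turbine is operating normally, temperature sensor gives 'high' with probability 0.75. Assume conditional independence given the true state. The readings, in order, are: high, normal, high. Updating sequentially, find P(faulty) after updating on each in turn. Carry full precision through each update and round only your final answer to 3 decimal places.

After 'high': P(faulty) = 0.85·0.5000 / (0.85·0.5000 + 0.75·0.5000) ≈ 0.5312
After 'normal': P(faulty) = 0.15·0.5312 / (0.15·0.5312 + 0.25·0.4688) ≈ 0.4048
After 'high': P(faulty) = 0.85·0.4048 / (0.85·0.4048 + 0.75·0.5952) ≈ 0.4352

0.435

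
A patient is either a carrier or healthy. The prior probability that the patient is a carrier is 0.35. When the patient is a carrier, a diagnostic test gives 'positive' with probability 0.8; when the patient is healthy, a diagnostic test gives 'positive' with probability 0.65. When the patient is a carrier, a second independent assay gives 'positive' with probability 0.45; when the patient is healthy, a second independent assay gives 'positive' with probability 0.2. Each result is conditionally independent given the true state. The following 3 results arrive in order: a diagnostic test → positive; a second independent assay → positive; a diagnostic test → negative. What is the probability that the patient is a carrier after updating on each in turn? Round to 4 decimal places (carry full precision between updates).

0.4601

After a diagnostic test='positive': P(carrier) = 0.8·0.3500 / (0.8·0.3500 + 0.65·0.6500) ≈ 0.3986
After a second independent assay='positive': P(carrier) = 0.45·0.3986 / (0.45·0.3986 + 0.2·0.6014) ≈ 0.5986
After a diagnostic test='negative': P(carrier) = 0.2·0.5986 / (0.2·0.5986 + 0.35·0.4014) ≈ 0.4601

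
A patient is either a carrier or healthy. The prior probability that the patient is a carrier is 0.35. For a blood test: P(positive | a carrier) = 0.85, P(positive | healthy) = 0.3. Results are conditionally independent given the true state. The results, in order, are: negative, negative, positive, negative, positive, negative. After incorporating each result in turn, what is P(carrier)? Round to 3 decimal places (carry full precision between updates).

0.009

After 'negative': P(carrier) = 0.15·0.3500 / (0.15·0.3500 + 0.7·0.6500) ≈ 0.1034
After 'negative': P(carrier) = 0.15·0.1034 / (0.15·0.1034 + 0.7·0.8966) ≈ 0.0241
After 'positive': P(carrier) = 0.85·0.0241 / (0.85·0.0241 + 0.3·0.9759) ≈ 0.0655
After 'negative': P(carrier) = 0.15·0.0655 / (0.15·0.0655 + 0.7·0.9345) ≈ 0.0148
After 'positive': P(carrier) = 0.85·0.0148 / (0.85·0.0148 + 0.3·0.9852) ≈ 0.0408
After 'negative': P(carrier) = 0.15·0.0408 / (0.15·0.0408 + 0.7·0.9592) ≈ 0.0090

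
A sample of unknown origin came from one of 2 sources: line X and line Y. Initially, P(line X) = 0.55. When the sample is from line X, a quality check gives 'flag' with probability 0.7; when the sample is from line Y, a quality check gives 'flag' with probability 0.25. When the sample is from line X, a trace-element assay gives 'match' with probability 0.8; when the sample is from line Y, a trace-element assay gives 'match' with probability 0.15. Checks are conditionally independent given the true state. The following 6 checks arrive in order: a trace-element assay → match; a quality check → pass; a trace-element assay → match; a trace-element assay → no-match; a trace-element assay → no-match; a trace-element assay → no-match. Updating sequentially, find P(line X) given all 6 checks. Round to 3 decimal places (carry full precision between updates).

0.153

After a trace-element assay='match': P(line X) = 0.8·0.5500 / (0.8·0.5500 + 0.15·0.4500) ≈ 0.8670
After a quality check='pass': P(line X) = 0.3·0.8670 / (0.3·0.8670 + 0.75·0.1330) ≈ 0.7228
After a trace-element assay='match': P(line X) = 0.8·0.7228 / (0.8·0.7228 + 0.15·0.2772) ≈ 0.9329
After a trace-element assay='no-match': P(line X) = 0.2·0.9329 / (0.2·0.9329 + 0.85·0.0671) ≈ 0.7659
After a trace-element assay='no-match': P(line X) = 0.2·0.7659 / (0.2·0.7659 + 0.85·0.2341) ≈ 0.4350
After a trace-element assay='no-match': P(line X) = 0.2·0.4350 / (0.2·0.4350 + 0.85·0.5650) ≈ 0.1534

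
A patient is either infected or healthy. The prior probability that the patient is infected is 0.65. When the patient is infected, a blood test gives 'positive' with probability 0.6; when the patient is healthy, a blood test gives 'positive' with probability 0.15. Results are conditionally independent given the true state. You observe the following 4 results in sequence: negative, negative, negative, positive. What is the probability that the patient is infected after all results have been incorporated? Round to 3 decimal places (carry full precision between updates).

0.436

After 'negative': P(infected) = 0.4·0.6500 / (0.4·0.6500 + 0.85·0.3500) ≈ 0.4664
After 'negative': P(infected) = 0.4·0.4664 / (0.4·0.4664 + 0.85·0.5336) ≈ 0.2914
After 'negative': P(infected) = 0.4·0.2914 / (0.4·0.2914 + 0.85·0.7086) ≈ 0.1622
After 'positive': P(infected) = 0.6·0.1622 / (0.6·0.1622 + 0.15·0.8378) ≈ 0.4364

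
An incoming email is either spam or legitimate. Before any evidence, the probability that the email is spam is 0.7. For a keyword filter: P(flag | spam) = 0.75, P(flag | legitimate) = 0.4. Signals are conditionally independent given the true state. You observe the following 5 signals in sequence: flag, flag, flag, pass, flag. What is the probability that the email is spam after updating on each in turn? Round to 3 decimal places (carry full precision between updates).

After 'flag': P(spam) = 0.75·0.7000 / (0.75·0.7000 + 0.4·0.3000) ≈ 0.8140
After 'flag': P(spam) = 0.75·0.8140 / (0.75·0.8140 + 0.4·0.1860) ≈ 0.8913
After 'flag': P(spam) = 0.75·0.8913 / (0.75·0.8913 + 0.4·0.1087) ≈ 0.9390
After 'pass': P(spam) = 0.25·0.9390 / (0.25·0.9390 + 0.6·0.0610) ≈ 0.8650
After 'flag': P(spam) = 0.75·0.8650 / (0.75·0.8650 + 0.4·0.1350) ≈ 0.9232

0.923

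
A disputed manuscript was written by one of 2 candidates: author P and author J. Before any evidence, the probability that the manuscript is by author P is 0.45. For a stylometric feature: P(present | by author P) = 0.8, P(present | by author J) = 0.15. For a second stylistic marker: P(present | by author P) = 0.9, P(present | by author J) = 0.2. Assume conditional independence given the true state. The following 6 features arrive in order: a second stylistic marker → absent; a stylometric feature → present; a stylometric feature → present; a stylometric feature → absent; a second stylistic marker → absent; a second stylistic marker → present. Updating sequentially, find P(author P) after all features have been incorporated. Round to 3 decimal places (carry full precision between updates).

Apply Bayes' rule sequentially, carrying P(author P) forward.
After a second stylistic marker='absent': P(author P) = 0.1·0.4500 / (0.1·0.4500 + 0.8·0.5500) ≈ 0.0928
After a stylometric feature='present': P(author P) = 0.8·0.0928 / (0.8·0.0928 + 0.15·0.9072) ≈ 0.3529
After a stylometric feature='present': P(author P) = 0.8·0.3529 / (0.8·0.3529 + 0.15·0.6471) ≈ 0.7442
After a stylometric feature='absent': P(author P) = 0.2·0.7442 / (0.2·0.7442 + 0.85·0.2558) ≈ 0.4063
After a second stylistic marker='absent': P(author P) = 0.1·0.4063 / (0.1·0.4063 + 0.8·0.5937) ≈ 0.0788
After a second stylistic marker='present': P(author P) = 0.9·0.0788 / (0.9·0.0788 + 0.2·0.9212) ≈ 0.2780

0.278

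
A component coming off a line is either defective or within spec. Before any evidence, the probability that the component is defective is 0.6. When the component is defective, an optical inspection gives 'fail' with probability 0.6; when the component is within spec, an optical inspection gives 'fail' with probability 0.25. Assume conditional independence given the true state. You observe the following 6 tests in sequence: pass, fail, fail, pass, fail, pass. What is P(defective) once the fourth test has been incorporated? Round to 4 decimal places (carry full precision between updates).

Each posterior becomes the prior for the next update.
After 'pass': P(defective) = 0.4·0.6000 / (0.4·0.6000 + 0.75·0.4000) ≈ 0.4444
After 'fail': P(defective) = 0.6·0.4444 / (0.6·0.4444 + 0.25·0.5556) ≈ 0.6575
After 'fail': P(defective) = 0.6·0.6575 / (0.6·0.6575 + 0.25·0.3425) ≈ 0.8217
After 'pass': P(defective) = 0.4·0.8217 / (0.4·0.8217 + 0.75·0.1783) ≈ 0.7108

0.7108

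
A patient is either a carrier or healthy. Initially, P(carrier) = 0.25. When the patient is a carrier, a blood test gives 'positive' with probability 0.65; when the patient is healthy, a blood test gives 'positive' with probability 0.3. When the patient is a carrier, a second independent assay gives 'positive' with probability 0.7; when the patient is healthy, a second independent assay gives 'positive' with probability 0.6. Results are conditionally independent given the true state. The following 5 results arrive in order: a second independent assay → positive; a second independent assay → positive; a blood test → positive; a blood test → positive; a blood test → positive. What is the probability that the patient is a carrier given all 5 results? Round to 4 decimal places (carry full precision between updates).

After a second independent assay='positive': P(carrier) = 0.7·0.2500 / (0.7·0.2500 + 0.6·0.7500) ≈ 0.2800
After a second independent assay='positive': P(carrier) = 0.7·0.2800 / (0.7·0.2800 + 0.6·0.7200) ≈ 0.3121
After a blood test='positive': P(carrier) = 0.65·0.3121 / (0.65·0.3121 + 0.3·0.6879) ≈ 0.4957
After a blood test='positive': P(carrier) = 0.65·0.4957 / (0.65·0.4957 + 0.3·0.5043) ≈ 0.6805
After a blood test='positive': P(carrier) = 0.65·0.6805 / (0.65·0.6805 + 0.3·0.3195) ≈ 0.8219

0.8219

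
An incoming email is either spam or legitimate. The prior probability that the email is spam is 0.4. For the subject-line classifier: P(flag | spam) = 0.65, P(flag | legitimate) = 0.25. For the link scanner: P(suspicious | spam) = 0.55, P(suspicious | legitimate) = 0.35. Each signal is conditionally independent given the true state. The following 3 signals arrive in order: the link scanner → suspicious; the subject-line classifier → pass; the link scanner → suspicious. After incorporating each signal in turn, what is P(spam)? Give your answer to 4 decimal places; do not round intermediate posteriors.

After the link scanner='suspicious': P(spam) = 0.55·0.4000 / (0.55·0.4000 + 0.35·0.6000) ≈ 0.5116
After the subject-line classifier='pass': P(spam) = 0.35·0.5116 / (0.35·0.5116 + 0.75·0.4884) ≈ 0.3284
After the link scanner='suspicious': P(spam) = 0.55·0.3284 / (0.55·0.3284 + 0.35·0.6716) ≈ 0.4345

0.4345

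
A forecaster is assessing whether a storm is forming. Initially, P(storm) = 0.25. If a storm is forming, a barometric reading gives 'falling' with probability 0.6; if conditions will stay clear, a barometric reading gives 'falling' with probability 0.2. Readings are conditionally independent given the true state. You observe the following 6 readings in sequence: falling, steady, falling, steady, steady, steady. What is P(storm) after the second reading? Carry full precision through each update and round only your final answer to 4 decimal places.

0.3333

After 'falling': P(storm) = 0.6·0.2500 / (0.6·0.2500 + 0.2·0.7500) ≈ 0.5000
After 'steady': P(storm) = 0.4·0.5000 / (0.4·0.5000 + 0.8·0.5000) ≈ 0.3333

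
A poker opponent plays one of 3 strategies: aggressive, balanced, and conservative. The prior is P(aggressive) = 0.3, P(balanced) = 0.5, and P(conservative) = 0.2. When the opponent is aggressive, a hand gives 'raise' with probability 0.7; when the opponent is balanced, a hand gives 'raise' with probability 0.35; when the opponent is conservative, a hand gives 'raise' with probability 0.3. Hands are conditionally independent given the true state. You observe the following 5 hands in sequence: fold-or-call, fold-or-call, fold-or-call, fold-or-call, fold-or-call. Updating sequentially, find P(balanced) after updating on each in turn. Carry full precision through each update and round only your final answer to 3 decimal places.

0.628

After 'fold-or-call': normaliser = 0.3·0.3000 + 0.65·0.5000 + 0.7·0.2000; P(aggressive) ≈ 0.1622, P(balanced) ≈ 0.5856, P(conservative) ≈ 0.2523
After 'fold-or-call': normaliser = 0.3·0.1622 + 0.65·0.5856 + 0.7·0.2523; P(aggressive) ≈ 0.0803, P(balanced) ≈ 0.6283, P(conservative) ≈ 0.2914
After 'fold-or-call': normaliser = 0.3·0.0803 + 0.65·0.6283 + 0.7·0.2914; P(aggressive) ≈ 0.0378, P(balanced) ≈ 0.6416, P(conservative) ≈ 0.3205
After 'fold-or-call': normaliser = 0.3·0.0378 + 0.65·0.6416 + 0.7·0.3205; P(aggressive) ≈ 0.0174, P(balanced) ≈ 0.6389, P(conservative) ≈ 0.3437
After 'fold-or-call': normaliser = 0.3·0.0174 + 0.65·0.6389 + 0.7·0.3437; P(aggressive) ≈ 0.0079, P(balanced) ≈ 0.6282, P(conservative) ≈ 0.3640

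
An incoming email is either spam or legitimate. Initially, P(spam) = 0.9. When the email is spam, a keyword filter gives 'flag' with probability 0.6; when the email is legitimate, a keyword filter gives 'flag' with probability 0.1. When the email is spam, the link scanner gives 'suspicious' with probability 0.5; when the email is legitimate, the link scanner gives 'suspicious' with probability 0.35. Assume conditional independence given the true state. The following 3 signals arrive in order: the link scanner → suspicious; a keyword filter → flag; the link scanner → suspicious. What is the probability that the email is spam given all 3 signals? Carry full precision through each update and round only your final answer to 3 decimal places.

0.991

After the link scanner='suspicious': P(spam) = 0.5·0.9000 / (0.5·0.9000 + 0.35·0.1000) ≈ 0.9278
After a keyword filter='flag': P(spam) = 0.6·0.9278 / (0.6·0.9278 + 0.1·0.0722) ≈ 0.9872
After the link scanner='suspicious': P(spam) = 0.5·0.9872 / (0.5·0.9872 + 0.35·0.0128) ≈ 0.9910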